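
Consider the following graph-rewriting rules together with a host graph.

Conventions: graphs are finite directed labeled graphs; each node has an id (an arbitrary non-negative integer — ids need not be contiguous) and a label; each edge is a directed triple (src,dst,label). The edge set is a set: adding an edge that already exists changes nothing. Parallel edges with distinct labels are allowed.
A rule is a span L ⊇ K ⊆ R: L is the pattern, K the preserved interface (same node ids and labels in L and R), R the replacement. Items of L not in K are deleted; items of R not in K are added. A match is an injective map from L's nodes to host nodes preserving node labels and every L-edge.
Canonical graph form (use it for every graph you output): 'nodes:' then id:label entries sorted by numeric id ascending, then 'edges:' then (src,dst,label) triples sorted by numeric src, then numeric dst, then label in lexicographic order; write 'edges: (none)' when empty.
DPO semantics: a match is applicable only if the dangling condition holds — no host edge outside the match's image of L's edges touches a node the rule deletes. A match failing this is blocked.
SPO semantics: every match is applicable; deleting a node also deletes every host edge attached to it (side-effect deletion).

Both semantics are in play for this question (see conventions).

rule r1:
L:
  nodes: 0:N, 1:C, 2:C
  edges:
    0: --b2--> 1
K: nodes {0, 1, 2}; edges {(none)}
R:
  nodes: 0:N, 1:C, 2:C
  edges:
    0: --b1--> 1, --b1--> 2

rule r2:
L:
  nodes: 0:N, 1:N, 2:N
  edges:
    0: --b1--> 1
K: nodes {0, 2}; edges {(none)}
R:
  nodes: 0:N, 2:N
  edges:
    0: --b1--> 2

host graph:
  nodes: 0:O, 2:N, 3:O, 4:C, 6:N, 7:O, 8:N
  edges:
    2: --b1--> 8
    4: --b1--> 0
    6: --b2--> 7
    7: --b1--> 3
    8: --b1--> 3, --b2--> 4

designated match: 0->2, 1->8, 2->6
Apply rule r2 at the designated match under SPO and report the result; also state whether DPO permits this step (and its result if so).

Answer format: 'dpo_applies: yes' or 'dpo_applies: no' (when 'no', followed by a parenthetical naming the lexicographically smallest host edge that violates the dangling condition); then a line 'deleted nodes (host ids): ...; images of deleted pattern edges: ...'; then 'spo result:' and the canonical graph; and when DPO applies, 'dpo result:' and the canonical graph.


dpo_applies: no
(the rule deletes node 8, which keeps host edge (8,3,b1) outside the match image — the dangling condition fails, DPO blocks; SPO proceeds and side-deletes such edges)
deleted nodes (host ids): 8; images of deleted pattern edges: (2,8,b1)
spo result:
nodes: 0:O, 2:N, 3:O, 4:C, 6:N, 7:O
edges: (2,6,b1); (4,0,b1); (6,7,b2); (7,3,b1)


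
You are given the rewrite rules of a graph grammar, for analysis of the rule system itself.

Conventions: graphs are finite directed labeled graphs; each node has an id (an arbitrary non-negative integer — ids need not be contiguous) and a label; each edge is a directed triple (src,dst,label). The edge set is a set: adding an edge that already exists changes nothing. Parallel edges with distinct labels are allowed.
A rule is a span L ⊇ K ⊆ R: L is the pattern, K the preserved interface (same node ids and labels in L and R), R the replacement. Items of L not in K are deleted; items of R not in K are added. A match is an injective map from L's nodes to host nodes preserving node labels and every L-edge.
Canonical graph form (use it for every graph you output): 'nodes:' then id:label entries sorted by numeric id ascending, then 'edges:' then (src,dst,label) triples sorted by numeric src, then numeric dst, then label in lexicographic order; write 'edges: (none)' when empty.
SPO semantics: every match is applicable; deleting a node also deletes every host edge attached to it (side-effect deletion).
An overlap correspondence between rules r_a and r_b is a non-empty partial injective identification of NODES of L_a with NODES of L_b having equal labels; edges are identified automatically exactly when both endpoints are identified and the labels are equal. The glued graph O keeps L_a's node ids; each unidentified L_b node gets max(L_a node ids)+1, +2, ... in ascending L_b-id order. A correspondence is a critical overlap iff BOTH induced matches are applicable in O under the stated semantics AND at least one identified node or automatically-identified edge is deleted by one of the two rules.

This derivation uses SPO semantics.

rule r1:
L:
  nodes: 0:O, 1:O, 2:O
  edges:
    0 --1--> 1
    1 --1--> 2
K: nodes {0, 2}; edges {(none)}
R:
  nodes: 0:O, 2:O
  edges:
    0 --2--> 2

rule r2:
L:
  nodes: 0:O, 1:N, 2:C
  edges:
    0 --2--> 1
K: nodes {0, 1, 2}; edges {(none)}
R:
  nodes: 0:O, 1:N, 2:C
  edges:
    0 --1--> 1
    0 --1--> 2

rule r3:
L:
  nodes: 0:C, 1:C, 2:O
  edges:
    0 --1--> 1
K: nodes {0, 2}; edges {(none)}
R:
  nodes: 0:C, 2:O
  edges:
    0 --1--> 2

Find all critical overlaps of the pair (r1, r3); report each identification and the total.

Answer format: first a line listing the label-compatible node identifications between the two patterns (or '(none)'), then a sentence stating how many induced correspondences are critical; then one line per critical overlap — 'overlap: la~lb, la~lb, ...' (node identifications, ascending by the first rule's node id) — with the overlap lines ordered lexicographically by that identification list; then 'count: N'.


label-compatible node identifications between L(r1) and L(r3): 0~2, 1~2, 2~2
1 of the induced correspondences is a critical overlap of r1 and r3.
overlap: 1~2
count: 1


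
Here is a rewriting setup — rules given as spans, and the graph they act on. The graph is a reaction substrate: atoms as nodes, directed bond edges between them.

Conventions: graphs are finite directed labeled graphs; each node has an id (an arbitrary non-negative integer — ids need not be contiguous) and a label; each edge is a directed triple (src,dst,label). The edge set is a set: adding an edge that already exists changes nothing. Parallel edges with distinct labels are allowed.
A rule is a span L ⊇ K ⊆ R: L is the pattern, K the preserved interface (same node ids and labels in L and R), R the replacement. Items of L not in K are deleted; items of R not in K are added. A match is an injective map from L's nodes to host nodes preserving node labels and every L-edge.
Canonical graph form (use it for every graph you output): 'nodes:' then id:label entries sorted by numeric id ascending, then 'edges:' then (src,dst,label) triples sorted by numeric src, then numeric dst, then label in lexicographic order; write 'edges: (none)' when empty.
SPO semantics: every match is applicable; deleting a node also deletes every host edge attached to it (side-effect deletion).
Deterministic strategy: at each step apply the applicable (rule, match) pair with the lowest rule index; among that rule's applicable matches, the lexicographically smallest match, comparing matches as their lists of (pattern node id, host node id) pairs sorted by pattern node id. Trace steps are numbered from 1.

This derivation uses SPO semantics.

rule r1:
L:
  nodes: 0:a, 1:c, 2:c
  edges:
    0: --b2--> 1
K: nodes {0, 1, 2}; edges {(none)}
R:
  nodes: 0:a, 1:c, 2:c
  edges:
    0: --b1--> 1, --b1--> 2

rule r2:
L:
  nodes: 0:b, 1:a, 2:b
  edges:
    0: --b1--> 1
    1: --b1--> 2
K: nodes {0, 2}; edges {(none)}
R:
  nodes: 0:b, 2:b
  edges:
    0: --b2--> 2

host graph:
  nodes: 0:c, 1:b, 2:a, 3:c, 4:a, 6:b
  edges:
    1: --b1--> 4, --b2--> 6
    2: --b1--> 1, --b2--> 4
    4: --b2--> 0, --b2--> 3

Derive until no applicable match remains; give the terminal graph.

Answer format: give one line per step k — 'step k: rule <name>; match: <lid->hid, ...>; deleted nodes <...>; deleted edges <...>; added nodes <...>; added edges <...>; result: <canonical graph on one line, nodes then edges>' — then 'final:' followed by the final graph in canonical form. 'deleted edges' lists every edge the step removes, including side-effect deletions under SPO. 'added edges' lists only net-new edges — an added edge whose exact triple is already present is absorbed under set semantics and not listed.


step 1: rule r1; match: 0->4, 1->0, 2->3; deleted nodes (none); deleted edges (4,0,b2); added nodes (none); added edges (4,0,b1); (4,3,b1); result: nodes: 0:c, 1:b, 2:a, 3:c, 4:a, 6:b edges: (1,4,b1); (1,6,b2); (2,1,b1); (2,4,b2); (4,0,b1); (4,3,b1); (4,3,b2)
step 2: rule r1; match: 0->4, 1->3, 2->0; deleted nodes (none); deleted edges (4,3,b2); added nodes (none); added edges (none); result: nodes: 0:c, 1:b, 2:a, 3:c, 4:a, 6:b edges: (1,4,b1); (1,6,b2); (2,1,b1); (2,4,b2); (4,0,b1); (4,3,b1)
final:
nodes: 0:c, 1:b, 2:a, 3:c, 4:a, 6:b
edges: (1,4,b1); (1,6,b2); (2,1,b1); (2,4,b2); (4,0,b1); (4,3,b1)


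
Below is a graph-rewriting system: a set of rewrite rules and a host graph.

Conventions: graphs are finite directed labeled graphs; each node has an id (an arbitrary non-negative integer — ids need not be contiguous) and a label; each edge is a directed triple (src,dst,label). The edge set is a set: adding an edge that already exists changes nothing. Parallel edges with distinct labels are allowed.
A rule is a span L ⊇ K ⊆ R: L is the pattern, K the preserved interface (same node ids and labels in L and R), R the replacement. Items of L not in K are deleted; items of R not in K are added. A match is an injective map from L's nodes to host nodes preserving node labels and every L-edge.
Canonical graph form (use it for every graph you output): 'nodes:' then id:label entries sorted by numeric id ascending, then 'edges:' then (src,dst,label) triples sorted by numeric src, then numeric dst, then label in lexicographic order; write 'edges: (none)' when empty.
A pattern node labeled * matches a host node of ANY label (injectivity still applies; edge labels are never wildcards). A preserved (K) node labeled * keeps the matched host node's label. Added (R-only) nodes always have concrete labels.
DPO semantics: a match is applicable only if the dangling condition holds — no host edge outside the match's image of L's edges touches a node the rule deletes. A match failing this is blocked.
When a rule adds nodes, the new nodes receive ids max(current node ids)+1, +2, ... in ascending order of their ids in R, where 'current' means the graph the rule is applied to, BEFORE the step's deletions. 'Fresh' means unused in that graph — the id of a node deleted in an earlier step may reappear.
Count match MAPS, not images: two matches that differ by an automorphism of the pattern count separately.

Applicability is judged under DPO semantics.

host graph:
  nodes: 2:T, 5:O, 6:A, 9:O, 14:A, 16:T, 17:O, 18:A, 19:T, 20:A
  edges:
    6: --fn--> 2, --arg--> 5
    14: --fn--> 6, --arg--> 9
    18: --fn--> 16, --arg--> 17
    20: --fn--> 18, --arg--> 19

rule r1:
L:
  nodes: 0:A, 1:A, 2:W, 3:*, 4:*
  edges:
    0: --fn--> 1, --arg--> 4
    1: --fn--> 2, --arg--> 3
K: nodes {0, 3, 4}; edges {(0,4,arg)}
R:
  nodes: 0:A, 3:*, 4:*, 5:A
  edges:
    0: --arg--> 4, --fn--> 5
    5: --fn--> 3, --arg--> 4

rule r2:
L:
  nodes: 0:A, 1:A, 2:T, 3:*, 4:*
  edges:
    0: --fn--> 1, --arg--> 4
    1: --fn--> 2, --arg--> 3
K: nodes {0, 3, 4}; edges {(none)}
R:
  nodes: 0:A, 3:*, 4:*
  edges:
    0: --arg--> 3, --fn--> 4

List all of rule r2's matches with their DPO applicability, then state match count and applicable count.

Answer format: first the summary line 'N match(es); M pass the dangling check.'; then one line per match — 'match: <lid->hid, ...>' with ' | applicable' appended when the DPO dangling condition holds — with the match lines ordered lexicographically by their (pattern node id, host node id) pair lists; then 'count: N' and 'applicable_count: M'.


2 match(es); 2 pass the dangling check.
match: 0->14, 1->6, 2->2, 3->5, 4->9 | applicable
match: 0->20, 1->18, 2->16, 3->17, 4->19 | applicable
count: 2
applicable_count: 2


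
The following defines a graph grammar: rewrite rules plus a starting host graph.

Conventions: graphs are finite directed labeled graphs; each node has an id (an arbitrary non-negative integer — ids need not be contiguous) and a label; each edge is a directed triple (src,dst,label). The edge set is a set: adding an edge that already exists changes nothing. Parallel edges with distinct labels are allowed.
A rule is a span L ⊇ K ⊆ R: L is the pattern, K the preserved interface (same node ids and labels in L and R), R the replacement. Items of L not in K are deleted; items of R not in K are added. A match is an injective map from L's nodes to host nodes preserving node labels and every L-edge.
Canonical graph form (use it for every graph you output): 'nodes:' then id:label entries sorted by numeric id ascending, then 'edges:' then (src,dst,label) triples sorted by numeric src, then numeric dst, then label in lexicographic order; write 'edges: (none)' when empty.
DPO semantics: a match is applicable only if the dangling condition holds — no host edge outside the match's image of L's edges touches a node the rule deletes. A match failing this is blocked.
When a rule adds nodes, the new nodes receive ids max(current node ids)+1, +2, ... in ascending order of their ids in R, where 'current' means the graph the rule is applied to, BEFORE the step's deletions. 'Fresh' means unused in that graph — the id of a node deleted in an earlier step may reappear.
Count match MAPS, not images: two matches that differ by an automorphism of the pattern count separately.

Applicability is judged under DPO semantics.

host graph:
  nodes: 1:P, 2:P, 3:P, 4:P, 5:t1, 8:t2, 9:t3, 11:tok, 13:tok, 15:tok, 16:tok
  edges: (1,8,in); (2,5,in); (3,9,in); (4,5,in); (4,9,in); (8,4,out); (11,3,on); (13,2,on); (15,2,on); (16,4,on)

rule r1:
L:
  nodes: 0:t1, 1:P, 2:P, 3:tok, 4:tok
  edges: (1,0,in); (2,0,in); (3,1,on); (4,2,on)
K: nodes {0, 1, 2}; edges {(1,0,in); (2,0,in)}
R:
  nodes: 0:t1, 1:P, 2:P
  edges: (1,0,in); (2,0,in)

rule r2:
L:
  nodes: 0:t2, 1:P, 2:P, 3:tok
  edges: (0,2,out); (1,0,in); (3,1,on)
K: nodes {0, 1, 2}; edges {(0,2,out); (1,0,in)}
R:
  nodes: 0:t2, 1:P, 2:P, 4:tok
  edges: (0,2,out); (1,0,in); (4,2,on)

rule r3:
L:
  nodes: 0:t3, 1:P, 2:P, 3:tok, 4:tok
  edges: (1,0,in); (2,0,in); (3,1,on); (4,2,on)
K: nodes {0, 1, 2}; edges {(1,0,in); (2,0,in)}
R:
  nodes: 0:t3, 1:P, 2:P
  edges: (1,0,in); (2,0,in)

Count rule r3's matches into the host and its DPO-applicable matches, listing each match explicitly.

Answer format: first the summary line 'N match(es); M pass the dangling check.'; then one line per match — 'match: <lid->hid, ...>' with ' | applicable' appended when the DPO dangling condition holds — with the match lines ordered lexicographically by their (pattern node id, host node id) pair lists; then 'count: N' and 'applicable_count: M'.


2 match(es); 2 pass the dangling check.
match: 0->9, 1->3, 2->4, 3->11, 4->16 | applicable
match: 0->9, 1->4, 2->3, 3->16, 4->11 | applicable
count: 2
applicable_count: 2


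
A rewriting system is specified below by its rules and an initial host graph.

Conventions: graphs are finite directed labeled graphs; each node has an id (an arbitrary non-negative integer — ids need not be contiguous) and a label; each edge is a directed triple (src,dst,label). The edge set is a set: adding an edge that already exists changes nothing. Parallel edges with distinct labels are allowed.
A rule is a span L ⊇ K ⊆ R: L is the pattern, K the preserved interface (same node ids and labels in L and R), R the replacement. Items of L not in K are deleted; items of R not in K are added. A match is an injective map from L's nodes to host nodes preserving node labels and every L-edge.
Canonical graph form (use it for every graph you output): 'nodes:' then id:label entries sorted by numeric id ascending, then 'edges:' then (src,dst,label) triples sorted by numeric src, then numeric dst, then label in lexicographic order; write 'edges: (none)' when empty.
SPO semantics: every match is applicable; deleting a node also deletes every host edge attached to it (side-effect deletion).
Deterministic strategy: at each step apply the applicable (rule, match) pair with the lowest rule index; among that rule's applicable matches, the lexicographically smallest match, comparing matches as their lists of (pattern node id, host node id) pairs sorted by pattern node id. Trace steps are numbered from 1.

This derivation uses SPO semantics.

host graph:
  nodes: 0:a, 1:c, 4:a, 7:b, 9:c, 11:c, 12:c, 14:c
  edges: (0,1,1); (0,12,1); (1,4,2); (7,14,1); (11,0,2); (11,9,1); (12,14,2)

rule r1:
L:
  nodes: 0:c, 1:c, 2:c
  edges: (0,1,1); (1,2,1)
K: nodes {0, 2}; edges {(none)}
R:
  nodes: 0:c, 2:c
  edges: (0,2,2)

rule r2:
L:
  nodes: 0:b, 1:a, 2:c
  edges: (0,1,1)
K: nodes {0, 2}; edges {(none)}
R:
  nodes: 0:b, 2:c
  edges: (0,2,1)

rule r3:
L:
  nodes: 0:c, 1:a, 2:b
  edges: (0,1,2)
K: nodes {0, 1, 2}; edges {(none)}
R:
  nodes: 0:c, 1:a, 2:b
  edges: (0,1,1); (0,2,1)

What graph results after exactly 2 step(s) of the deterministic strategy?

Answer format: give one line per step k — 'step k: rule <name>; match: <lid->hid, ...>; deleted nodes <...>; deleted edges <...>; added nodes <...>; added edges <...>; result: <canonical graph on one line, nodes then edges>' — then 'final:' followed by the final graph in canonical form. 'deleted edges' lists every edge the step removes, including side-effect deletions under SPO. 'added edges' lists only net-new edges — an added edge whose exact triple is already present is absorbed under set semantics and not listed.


step 1: rule r3; match: 0->1, 1->4, 2->7; deleted nodes (none); deleted edges (1,4,2); added nodes (none); added edges (1,4,1); (1,7,1); result: nodes: 0:a, 1:c, 4:a, 7:b, 9:c, 11:c, 12:c, 14:c edges: (0,1,1); (0,12,1); (1,4,1); (1,7,1); (7,14,1); (11,0,2); (11,9,1); (12,14,2)
step 2: rule r3; match: 0->11, 1->0, 2->7; deleted nodes (none); deleted edges (11,0,2); added nodes (none); added edges (11,0,1); (11,7,1); result: nodes: 0:a, 1:c, 4:a, 7:b, 9:c, 11:c, 12:c, 14:c edges: (0,1,1); (0,12,1); (1,4,1); (1,7,1); (7,14,1); (11,0,1); (11,7,1); (11,9,1); (12,14,2)
final:
nodes: 0:a, 1:c, 4:a, 7:b, 9:c, 11:c, 12:c, 14:c
edges: (0,1,1); (0,12,1); (1,4,1); (1,7,1); (7,14,1); (11,0,1); (11,7,1); (11,9,1); (12,14,2)


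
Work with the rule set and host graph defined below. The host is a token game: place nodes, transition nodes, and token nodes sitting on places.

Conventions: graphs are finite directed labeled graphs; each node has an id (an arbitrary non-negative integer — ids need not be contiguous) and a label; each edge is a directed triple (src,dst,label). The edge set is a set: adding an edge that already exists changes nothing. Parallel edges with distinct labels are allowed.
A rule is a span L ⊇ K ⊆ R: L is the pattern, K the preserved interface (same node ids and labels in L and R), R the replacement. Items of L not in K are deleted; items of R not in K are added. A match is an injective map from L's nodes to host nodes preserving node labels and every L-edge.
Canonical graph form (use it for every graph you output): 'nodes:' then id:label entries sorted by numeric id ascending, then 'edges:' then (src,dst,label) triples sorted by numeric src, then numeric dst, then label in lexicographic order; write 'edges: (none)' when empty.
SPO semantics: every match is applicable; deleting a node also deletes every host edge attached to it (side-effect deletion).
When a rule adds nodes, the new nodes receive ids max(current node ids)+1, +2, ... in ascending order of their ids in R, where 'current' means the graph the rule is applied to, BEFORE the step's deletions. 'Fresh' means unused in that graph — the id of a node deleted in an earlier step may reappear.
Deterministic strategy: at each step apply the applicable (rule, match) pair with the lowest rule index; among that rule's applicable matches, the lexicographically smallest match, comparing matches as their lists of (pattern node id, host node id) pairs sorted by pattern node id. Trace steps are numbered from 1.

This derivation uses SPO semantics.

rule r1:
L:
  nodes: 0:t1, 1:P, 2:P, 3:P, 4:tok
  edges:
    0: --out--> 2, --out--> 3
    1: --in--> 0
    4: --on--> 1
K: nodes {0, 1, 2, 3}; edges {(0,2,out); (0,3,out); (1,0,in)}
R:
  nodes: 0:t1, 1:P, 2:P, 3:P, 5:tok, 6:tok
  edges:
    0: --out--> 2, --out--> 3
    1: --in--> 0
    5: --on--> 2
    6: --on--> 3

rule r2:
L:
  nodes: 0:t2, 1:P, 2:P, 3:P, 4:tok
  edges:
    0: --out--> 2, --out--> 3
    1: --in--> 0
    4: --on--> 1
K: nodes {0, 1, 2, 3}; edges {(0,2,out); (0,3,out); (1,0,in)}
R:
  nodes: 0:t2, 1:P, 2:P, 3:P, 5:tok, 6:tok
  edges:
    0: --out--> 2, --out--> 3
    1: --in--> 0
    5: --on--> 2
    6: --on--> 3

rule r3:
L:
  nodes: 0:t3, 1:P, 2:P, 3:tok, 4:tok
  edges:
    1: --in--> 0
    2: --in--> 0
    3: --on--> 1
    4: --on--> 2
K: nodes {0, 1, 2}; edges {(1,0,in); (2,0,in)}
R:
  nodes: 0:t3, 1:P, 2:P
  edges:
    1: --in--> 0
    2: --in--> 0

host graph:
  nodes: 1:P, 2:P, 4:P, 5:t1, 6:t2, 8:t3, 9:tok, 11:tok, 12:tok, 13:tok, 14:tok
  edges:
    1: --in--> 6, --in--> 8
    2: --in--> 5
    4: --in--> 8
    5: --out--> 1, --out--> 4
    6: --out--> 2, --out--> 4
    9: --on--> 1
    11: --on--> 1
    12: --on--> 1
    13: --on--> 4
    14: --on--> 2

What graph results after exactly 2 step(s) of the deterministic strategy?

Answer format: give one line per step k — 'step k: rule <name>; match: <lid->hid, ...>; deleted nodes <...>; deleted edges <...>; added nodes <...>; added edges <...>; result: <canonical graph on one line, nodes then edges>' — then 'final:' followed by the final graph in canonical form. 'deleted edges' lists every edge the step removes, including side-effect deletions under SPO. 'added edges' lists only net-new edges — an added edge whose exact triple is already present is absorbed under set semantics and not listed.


step 1: rule r1; match: 0->5, 1->2, 2->1, 3->4, 4->14; deleted nodes 14; deleted edges (14,2,on); added nodes 15, 16; added edges (15,1,on); (16,4,on); result: nodes: 1:P, 2:P, 4:P, 5:t1, 6:t2, 8:t3, 9:tok, 11:tok, 12:tok, 13:tok, 15:tok, 16:tok edges: (1,6,in); (1,8,in); (2,5,in); (4,8,in); (5,1,out); (5,4,out); (6,2,out); (6,4,out); (9,1,on); (11,1,on); (12,1,on); (13,4,on); (15,1,on); (16,4,on)
step 2: rule r2; match: 0->6, 1->1, 2->2, 3->4, 4->9; deleted nodes 9; deleted edges (9,1,on); added nodes 17, 18; added edges (17,2,on); (18,4,on); result: nodes: 1:P, 2:P, 4:P, 5:t1, 6:t2, 8:t3, 11:tok, 12:tok, 13:tok, 15:tok, 16:tok, 17:tok, 18:tok edges: (1,6,in); (1,8,in); (2,5,in); (4,8,in); (5,1,out); (5,4,out); (6,2,out); (6,4,out); (11,1,on); (12,1,on); (13,4,on); (15,1,on); (16,4,on); (17,2,on); (18,4,on)
final:
nodes: 1:P, 2:P, 4:P, 5:t1, 6:t2, 8:t3, 11:tok, 12:tok, 13:tok, 15:tok, 16:tok, 17:tok, 18:tok
edges: (1,6,in); (1,8,in); (2,5,in); (4,8,in); (5,1,out); (5,4,out); (6,2,out); (6,4,out); (11,1,on); (12,1,on); (13,4,on); (15,1,on); (16,4,on); (17,2,on); (18,4,on)


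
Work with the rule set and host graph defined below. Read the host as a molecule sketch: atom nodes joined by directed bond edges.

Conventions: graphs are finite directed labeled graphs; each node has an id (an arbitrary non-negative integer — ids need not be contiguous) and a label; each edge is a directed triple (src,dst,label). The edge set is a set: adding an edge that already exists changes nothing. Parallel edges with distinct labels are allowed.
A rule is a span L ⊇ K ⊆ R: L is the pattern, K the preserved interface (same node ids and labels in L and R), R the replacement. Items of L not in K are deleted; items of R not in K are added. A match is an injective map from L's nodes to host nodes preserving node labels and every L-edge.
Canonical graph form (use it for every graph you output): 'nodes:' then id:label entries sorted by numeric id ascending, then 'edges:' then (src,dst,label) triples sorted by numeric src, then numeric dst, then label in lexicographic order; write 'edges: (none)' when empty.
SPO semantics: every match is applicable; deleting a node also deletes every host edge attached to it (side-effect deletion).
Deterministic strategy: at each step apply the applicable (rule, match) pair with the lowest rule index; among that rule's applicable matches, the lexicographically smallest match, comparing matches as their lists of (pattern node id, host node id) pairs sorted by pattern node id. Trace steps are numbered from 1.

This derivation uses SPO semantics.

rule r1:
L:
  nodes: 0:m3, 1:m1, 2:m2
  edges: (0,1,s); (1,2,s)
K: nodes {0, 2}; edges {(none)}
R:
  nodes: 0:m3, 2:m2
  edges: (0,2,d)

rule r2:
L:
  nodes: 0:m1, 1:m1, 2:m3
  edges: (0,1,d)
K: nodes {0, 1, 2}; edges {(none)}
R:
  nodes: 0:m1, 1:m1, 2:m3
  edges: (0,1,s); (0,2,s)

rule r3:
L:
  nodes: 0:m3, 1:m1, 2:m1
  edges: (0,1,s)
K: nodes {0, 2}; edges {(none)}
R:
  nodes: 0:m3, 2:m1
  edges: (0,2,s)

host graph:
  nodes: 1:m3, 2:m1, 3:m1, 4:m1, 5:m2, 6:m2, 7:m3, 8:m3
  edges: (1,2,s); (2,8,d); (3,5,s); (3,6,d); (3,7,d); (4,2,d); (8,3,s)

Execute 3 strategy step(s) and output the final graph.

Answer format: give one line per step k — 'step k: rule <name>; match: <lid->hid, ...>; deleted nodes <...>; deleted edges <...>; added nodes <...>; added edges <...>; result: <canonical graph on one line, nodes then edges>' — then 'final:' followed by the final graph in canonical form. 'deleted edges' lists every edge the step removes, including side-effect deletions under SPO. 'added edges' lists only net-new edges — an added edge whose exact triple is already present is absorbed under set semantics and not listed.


step 1: rule r1; match: 0->8, 1->3, 2->5; deleted nodes 3; deleted edges (3,5,s); (3,6,d); (3,7,d); (8,3,s); added nodes (none); added edges (8,5,d); result: nodes: 1:m3, 2:m1, 4:m1, 5:m2, 6:m2, 7:m3, 8:m3 edges: (1,2,s); (2,8,d); (4,2,d); (8,5,d)
step 2: rule r2; match: 0->4, 1->2, 2->1; deleted nodes (none); deleted edges (4,2,d); added nodes (none); added edges (4,1,s); (4,2,s); result: nodes: 1:m3, 2:m1, 4:m1, 5:m2, 6:m2, 7:m3, 8:m3 edges: (1,2,s); (2,8,d); (4,1,s); (4,2,s); (8,5,d)
step 3: rule r3; match: 0->1, 1->2, 2->4; deleted nodes 2; deleted edges (1,2,s); (2,8,d); (4,2,s); added nodes (none); added edges (1,4,s); result: nodes: 1:m3, 4:m1, 5:m2, 6:m2, 7:m3, 8:m3 edges: (1,4,s); (4,1,s); (8,5,d)
final:
nodes: 1:m3, 4:m1, 5:m2, 6:m2, 7:m3, 8:m3
edges: (1,4,s); (4,1,s); (8,5,d)


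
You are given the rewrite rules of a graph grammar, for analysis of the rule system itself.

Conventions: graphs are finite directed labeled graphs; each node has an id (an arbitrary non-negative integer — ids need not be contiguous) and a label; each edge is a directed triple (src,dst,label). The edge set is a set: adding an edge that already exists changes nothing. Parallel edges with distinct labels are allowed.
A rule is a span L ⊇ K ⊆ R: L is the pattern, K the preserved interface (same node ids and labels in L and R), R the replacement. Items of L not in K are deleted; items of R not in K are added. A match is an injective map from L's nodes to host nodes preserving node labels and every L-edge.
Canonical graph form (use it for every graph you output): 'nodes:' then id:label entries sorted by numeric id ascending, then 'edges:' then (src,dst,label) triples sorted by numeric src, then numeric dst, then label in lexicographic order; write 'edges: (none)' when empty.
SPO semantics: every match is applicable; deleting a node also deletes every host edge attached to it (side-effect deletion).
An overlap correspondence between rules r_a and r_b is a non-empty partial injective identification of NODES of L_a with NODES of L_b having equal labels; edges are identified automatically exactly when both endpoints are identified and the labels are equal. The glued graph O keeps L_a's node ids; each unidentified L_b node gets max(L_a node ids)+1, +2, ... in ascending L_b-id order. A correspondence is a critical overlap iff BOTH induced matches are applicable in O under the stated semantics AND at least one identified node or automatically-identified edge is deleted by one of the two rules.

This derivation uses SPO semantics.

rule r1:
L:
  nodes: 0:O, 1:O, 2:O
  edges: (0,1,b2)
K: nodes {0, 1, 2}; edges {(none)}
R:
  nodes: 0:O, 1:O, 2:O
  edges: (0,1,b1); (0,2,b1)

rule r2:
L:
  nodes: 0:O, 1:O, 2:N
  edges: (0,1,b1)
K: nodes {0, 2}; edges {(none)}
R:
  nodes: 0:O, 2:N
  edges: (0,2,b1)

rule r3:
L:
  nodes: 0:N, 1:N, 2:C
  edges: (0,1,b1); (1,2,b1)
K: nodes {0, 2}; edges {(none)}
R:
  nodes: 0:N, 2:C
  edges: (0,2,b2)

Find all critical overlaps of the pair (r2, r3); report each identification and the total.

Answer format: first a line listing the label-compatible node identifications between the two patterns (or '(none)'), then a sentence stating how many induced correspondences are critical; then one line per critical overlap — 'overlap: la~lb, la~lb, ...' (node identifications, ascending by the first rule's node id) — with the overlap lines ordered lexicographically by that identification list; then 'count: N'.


label-compatible node identifications between L(r2) and L(r3): 2~0, 2~1
1 of the induced correspondences is a critical overlap of r2 and r3.
overlap: 2~1
count: 1


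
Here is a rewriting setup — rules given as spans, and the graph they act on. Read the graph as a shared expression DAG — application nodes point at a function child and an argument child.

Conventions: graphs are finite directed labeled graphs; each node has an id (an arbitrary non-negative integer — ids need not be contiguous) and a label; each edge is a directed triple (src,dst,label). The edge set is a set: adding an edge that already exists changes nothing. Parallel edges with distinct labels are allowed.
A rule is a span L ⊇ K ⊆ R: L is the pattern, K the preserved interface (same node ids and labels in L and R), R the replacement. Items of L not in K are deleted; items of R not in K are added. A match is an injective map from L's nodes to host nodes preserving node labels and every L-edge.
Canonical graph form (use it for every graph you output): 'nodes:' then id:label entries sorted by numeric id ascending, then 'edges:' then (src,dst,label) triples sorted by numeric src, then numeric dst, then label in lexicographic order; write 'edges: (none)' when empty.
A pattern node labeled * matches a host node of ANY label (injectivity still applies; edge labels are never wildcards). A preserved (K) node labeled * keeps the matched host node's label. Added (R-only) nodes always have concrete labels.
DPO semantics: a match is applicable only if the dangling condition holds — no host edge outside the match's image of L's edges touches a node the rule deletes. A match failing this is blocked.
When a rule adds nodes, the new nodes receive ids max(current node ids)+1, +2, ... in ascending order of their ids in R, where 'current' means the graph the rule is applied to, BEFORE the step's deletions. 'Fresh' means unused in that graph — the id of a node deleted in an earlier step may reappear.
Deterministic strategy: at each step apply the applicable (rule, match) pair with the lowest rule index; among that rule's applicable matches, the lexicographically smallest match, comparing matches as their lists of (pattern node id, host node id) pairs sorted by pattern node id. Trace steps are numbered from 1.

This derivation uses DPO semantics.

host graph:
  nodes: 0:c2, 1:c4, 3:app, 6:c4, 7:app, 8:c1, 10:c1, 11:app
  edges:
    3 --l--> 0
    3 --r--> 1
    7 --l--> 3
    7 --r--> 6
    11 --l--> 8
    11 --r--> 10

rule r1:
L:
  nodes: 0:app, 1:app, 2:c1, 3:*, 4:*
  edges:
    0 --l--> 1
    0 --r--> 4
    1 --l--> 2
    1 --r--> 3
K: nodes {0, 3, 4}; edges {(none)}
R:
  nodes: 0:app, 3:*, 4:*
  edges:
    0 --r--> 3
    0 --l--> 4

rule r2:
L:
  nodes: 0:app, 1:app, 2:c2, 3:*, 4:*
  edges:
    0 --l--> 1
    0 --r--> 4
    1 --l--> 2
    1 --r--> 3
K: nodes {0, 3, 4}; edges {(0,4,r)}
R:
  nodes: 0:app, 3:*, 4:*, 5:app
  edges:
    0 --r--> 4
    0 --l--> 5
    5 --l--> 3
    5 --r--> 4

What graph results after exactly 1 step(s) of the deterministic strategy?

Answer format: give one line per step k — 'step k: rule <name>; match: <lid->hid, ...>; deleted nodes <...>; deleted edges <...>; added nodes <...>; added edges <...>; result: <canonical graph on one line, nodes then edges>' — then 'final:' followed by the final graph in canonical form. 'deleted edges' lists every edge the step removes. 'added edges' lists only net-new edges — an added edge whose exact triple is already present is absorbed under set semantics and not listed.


step 1: rule r2; match: 0->7, 1->3, 2->0, 3->1, 4->6; deleted nodes 0, 3; deleted edges (3,0,l); (3,1,r); (7,3,l); added nodes 12; added edges (7,12,l); (12,1,l); (12,6,r); result: nodes: 1:c4, 6:c4, 7:app, 8:c1, 10:c1, 11:app, 12:app edges: (7,6,r); (7,12,l); (11,8,l); (11,10,r); (12,1,l); (12,6,r)
final:
nodes: 1:c4, 6:c4, 7:app, 8:c1, 10:c1, 11:app, 12:app
edges: (7,6,r); (7,12,l); (11,8,l); (11,10,r); (12,1,l); (12,6,r)


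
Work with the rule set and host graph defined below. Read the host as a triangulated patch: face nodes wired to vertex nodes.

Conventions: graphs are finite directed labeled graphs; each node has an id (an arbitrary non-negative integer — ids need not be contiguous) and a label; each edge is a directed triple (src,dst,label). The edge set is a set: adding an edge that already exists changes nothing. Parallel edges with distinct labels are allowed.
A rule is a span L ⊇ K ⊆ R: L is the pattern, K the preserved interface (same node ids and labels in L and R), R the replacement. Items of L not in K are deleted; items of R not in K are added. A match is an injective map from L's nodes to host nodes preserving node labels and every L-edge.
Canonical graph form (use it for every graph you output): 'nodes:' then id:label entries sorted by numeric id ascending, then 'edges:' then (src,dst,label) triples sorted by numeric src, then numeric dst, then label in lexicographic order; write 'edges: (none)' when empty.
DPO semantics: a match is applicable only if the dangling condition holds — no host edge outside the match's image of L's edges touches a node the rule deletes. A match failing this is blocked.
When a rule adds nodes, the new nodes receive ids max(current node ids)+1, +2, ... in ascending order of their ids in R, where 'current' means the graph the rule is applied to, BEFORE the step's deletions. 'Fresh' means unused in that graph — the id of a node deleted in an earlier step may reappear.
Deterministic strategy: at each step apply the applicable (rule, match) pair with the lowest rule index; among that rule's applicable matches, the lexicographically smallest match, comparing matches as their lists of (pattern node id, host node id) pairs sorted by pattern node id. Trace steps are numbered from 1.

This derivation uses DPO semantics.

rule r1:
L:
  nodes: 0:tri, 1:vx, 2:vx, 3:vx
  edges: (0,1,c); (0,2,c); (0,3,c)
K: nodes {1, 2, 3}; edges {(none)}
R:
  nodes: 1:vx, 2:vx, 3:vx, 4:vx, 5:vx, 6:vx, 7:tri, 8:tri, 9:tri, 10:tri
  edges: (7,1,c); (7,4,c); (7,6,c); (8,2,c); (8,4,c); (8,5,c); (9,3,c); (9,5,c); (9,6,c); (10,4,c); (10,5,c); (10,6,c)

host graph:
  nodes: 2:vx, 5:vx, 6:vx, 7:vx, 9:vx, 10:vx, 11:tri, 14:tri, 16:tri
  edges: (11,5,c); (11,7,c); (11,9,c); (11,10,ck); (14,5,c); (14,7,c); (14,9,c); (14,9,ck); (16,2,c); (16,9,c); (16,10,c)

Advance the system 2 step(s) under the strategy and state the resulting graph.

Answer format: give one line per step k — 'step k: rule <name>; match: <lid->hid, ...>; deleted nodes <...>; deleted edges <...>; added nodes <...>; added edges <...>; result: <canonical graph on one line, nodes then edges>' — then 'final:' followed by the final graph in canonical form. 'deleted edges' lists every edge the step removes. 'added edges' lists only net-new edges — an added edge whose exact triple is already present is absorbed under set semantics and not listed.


step 1: rule r1; match: 0->16, 1->2, 2->9, 3->10; deleted nodes 16; deleted edges (16,2,c); (16,9,c); (16,10,c); added nodes 17, 18, 19, 20, 21, 22, 23; added edges (20,2,c); (20,17,c); (20,19,c); (21,9,c); (21,17,c); (21,18,c); (22,10,c); (22,18,c); (22,19,c); (23,17,c); (23,18,c); (23,19,c); result: nodes: 2:vx, 5:vx, 6:vx, 7:vx, 9:vx, 10:vx, 11:tri, 14:tri, 17:vx, 18:vx, 19:vx, 20:tri, 21:tri, 22:tri, 23:tri edges: (11,5,c); (11,7,c); (11,9,c); (11,10,ck); (14,5,c); (14,7,c); (14,9,c); (14,9,ck); (20,2,c); (20,17,c); (20,19,c); (21,9,c); (21,17,c); (21,18,c); (22,10,c); (22,18,c); (22,19,c); (23,17,c); (23,18,c); (23,19,c)
step 2: rule r1; match: 0->20, 1->2, 2->17, 3->19; deleted nodes 20; deleted edges (20,2,c); (20,17,c); (20,19,c); added nodes 24, 25, 26, 27, 28, 29, 30; added edges (27,2,c); (27,24,c); (27,26,c); (28,17,c); (28,24,c); (28,25,c); (29,19,c); (29,25,c); (29,26,c); (30,24,c); (30,25,c); (30,26,c); result: nodes: 2:vx, 5:vx, 6:vx, 7:vx, 9:vx, 10:vx, 11:tri, 14:tri, 17:vx, 18:vx, 19:vx, 21:tri, 22:tri, 23:tri, 24:vx, 25:vx, 26:vx, 27:tri, 28:tri, 29:tri, 30:tri edges: (11,5,c); (11,7,c); (11,9,c); (11,10,ck); (14,5,c); (14,7,c); (14,9,c); (14,9,ck); (21,9,c); (21,17,c); (21,18,c); (22,10,c); (22,18,c); (22,19,c); (23,17,c); (23,18,c); (23,19,c); (27,2,c); (27,24,c); (27,26,c); (28,17,c); (28,24,c); (28,25,c); (29,19,c); (29,25,c); (29,26,c); (30,24,c); (30,25,c); (30,26,c)
final:
nodes: 2:vx, 5:vx, 6:vx, 7:vx, 9:vx, 10:vx, 11:tri, 14:tri, 17:vx, 18:vx, 19:vx, 21:tri, 22:tri, 23:tri, 24:vx, 25:vx, 26:vx, 27:tri, 28:tri, 29:tri, 30:tri
edges: (11,5,c); (11,7,c); (11,9,c); (11,10,ck); (14,5,c); (14,7,c); (14,9,c); (14,9,ck); (21,9,c); (21,17,c); (21,18,c); (22,10,c); (22,18,c); (22,19,c); (23,17,c); (23,18,c); (23,19,c); (27,2,c); (27,24,c); (27,26,c); (28,17,c); (28,24,c); (28,25,c); (29,19,c); (29,25,c); (29,26,c); (30,24,c); (30,25,c); (30,26,c)


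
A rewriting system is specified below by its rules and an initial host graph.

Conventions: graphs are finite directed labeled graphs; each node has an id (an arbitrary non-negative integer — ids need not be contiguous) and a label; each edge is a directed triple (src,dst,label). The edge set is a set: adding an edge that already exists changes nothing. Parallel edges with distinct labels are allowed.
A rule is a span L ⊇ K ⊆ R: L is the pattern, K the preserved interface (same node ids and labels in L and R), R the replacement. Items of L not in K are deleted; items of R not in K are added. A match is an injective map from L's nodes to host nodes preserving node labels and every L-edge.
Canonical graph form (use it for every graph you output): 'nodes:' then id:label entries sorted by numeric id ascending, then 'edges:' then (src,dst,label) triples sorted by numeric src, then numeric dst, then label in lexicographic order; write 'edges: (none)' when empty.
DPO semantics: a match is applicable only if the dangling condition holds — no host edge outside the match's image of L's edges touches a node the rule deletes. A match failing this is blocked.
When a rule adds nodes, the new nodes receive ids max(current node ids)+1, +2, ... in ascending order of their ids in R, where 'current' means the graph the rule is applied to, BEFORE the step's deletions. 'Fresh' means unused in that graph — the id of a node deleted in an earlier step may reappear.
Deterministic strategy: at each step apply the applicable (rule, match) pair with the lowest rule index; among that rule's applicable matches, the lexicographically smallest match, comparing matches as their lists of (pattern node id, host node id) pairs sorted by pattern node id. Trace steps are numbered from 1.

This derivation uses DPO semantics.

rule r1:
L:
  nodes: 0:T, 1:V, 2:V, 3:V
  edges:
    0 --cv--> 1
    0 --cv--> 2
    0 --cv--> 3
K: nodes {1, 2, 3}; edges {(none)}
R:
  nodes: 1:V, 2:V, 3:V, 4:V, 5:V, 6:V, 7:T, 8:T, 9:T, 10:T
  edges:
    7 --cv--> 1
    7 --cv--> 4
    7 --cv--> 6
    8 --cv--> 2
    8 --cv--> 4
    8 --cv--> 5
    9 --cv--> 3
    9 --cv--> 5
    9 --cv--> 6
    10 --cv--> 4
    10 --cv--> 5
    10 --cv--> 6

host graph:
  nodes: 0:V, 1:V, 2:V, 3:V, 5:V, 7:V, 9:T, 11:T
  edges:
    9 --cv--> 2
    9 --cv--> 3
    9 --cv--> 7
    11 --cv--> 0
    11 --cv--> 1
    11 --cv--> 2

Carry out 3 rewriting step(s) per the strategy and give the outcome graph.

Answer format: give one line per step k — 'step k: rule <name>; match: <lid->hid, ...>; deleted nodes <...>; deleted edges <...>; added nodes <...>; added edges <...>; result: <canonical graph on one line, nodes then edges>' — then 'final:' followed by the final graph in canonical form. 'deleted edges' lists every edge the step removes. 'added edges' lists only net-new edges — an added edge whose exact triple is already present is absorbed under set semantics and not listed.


step 1: rule r1; match: 0->9, 1->2, 2->3, 3->7; deleted nodes 9; deleted edges (9,2,cv); (9,3,cv); (9,7,cv); added nodes 12, 13, 14, 15, 16, 17, 18; added edges (15,2,cv); (15,12,cv); (15,14,cv); (16,3,cv); (16,12,cv); (16,13,cv); (17,7,cv); (17,13,cv); (17,14,cv); (18,12,cv); (18,13,cv); (18,14,cv); result: nodes: 0:V, 1:V, 2:V, 3:V, 5:V, 7:V, 11:T, 12:V, 13:V, 14:V, 15:T, 16:T, 17:T, 18:T edges: (11,0,cv); (11,1,cv); (11,2,cv); (15,2,cv); (15,12,cv); (15,14,cv); (16,3,cv); (16,12,cv); (16,13,cv); (17,7,cv); (17,13,cv); (17,14,cv); (18,12,cv); (18,13,cv); (18,14,cv)
step 2: rule r1; match: 0->11, 1->0, 2->1, 3->2; deleted nodes 11; deleted edges (11,0,cv); (11,1,cv); (11,2,cv); added nodes 19, 20, 21, 22, 23, 24, 25; added edges (22,0,cv); (22,19,cv); (22,21,cv); (23,1,cv); (23,19,cv); (23,20,cv); (24,2,cv); (24,20,cv); (24,21,cv); (25,19,cv); (25,20,cv); (25,21,cv); result: nodes: 0:V, 1:V, 2:V, 3:V, 5:V, 7:V, 12:V, 13:V, 14:V, 15:T, 16:T, 17:T, 18:T, 19:V, 20:V, 21:V, 22:T, 23:T, 24:T, 25:T edges: (15,2,cv); (15,12,cv); (15,14,cv); (16,3,cv); (16,12,cv); (16,13,cv); (17,7,cv); (17,13,cv); (17,14,cv); (18,12,cv); (18,13,cv); (18,14,cv); (22,0,cv); (22,19,cv); (22,21,cv); (23,1,cv); (23,19,cv); (23,20,cv); (24,2,cv); (24,20,cv); (24,21,cv); (25,19,cv); (25,20,cv); (25,21,cv)
step 3: rule r1; match: 0->15, 1->2, 2->12, 3->14; deleted nodes 15; deleted edges (15,2,cv); (15,12,cv); (15,14,cv); added nodes 26, 27, 28, 29, 30, 31, 32; added edges (29,2,cv); (29,26,cv); (29,28,cv); (30,12,cv); (30,26,cv); (30,27,cv); (31,14,cv); (31,27,cv); (31,28,cv); (32,26,cv); (32,27,cv); (32,28,cv); result: nodes: 0:V, 1:V, 2:V, 3:V, 5:V, 7:V, 12:V, 13:V, 14:V, 16:T, 17:T, 18:T, 19:V, 20:V, 21:V, 22:T, 23:T, 24:T, 25:T, 26:V, 27:V, 28:V, 29:T, 30:T, 31:T, 32:T edges: (16,3,cv); (16,12,cv); (16,13,cv); (17,7,cv); (17,13,cv); (17,14,cv); (18,12,cv); (18,13,cv); (18,14,cv); (22,0,cv); (22,19,cv); (22,21,cv); (23,1,cv); (23,19,cv); (23,20,cv); (24,2,cv); (24,20,cv); (24,21,cv); (25,19,cv); (25,20,cv); (25,21,cv); (29,2,cv); (29,26,cv); (29,28,cv); (30,12,cv); (30,26,cv); (30,27,cv); (31,14,cv); (31,27,cv); (31,28,cv); (32,26,cv); (32,27,cv); (32,28,cv)
final:
nodes: 0:V, 1:V, 2:V, 3:V, 5:V, 7:V, 12:V, 13:V, 14:V, 16:T, 17:T, 18:T, 19:V, 20:V, 21:V, 22:T, 23:T, 24:T, 25:T, 26:V, 27:V, 28:V, 29:T, 30:T, 31:T, 32:T
edges: (16,3,cv); (16,12,cv); (16,13,cv); (17,7,cv); (17,13,cv); (17,14,cv); (18,12,cv); (18,13,cv); (18,14,cv); (22,0,cv); (22,19,cv); (22,21,cv); (23,1,cv); (23,19,cv); (23,20,cv); (24,2,cv); (24,20,cv); (24,21,cv); (25,19,cv); (25,20,cv); (25,21,cv); (29,2,cv); (29,26,cv); (29,28,cv); (30,12,cv); (30,26,cv); (30,27,cv); (31,14,cv); (31,27,cv); (31,28,cv); (32,26,cv); (32,27,cv); (32,28,cv)
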